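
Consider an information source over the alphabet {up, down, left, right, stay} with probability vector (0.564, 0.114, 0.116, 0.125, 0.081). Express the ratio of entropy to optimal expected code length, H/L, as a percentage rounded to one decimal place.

99.0%

Entropy H = −Σ p log₂ p ≈ 1.8524 bits.
Huffman merges: 81/1000+57/500→39/200; 29/250+1/8→241/1000; 39/200+241/1000→109/250; 109/250+141/250→1. L = 234/125 ≈ 1.8720.
Efficiency = H/L = 1.8524/1.8720 = 99.0%.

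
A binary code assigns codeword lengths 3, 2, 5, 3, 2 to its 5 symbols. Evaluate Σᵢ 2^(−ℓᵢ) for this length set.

0.78125

With common denominator 2^5 = 32: Σ 2^(−ℓᵢ) = 4/32 + 8/32 + 1/32 + 4/32 + 8/32 = 25/32 = 0.78125.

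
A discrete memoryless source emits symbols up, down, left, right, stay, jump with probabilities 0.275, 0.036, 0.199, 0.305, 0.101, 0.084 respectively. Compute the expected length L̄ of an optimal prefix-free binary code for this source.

2.341 bits/symbol

Repeatedly combine the two least-probable nodes; the expected code length is the sum of the merged weights.
merge 9/250 + 21/250 → 3/25
merge 101/1000 + 3/25 → 221/1000
merge 199/1000 + 221/1000 → 21/50
merge 11/40 + 61/200 → 29/50
merge 21/50 + 29/50 → 1
L = 3/25 + 221/1000 + 21/50 + 29/50 + 1 = 2341/1000 = 2.341 bits/symbol.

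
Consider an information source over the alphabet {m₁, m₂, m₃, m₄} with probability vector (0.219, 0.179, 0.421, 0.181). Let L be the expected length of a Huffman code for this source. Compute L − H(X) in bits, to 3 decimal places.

Entropy H = −Σ p log₂ p ≈ 1.8959 bits.
Huffman merges: 179/1000+181/1000→9/25; 219/1000+9/25→579/1000; 421/1000+579/1000→1. L = 1939/1000 ≈ 1.9390.
L − H = 1.9390 − 1.8959 = 0.043 bits.

0.043 bits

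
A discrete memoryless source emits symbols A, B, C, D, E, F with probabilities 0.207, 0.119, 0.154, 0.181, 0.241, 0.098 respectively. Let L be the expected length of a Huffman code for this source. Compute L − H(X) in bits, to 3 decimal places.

0.031 bits

Entropy H = −Σ p log₂ p ≈ 2.5209 bits.
Huffman merges: 49/500+119/1000→217/1000; 77/500+181/1000→67/200; 207/1000+217/1000→53/125; 241/1000+67/200→72/125; 53/125+72/125→1. L = 319/125 ≈ 2.5520.
L − H = 2.5520 − 2.5209 = 0.031 bits.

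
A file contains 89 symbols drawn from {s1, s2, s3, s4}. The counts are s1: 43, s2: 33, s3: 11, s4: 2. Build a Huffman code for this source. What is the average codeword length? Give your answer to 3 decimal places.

Probabilities are the counts divided by 89.
Repeatedly combine the two least-probable nodes; the expected code length is the sum of the merged weights.
merge 2/89 + 11/89 → 13/89
merge 13/89 + 33/89 → 46/89
merge 43/89 + 46/89 → 1
L = 13/89 + 46/89 + 1 = 148/89 ≈ 1.663 bits/symbol.

1.663 bits/symbol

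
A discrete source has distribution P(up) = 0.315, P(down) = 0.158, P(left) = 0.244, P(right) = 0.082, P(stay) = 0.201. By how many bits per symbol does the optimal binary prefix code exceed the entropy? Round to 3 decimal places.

0.037 bits

Entropy H = −Σ p log₂ p ≈ 2.2033 bits.
Huffman merges: 41/500+79/500→6/25; 201/1000+6/25→441/1000; 61/250+63/200→559/1000; 441/1000+559/1000→1. L = 56/25 ≈ 2.2400.
L − H = 2.2400 − 2.2033 = 0.037 bits.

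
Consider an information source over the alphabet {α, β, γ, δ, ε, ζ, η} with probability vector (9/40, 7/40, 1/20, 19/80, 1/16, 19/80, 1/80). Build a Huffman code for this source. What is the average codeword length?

2.4875 bits/symbol

Repeatedly combine the two least-probable nodes; the expected code length is the sum of the merged weights.
merge 1/80 + 1/20 → 1/16
merge 1/16 + 1/16 → 1/8
merge 1/8 + 7/40 → 3/10
merge 9/40 + 19/80 → 37/80
merge 19/80 + 3/10 → 43/80
merge 37/80 + 43/80 → 1
L = 1/16 + 1/8 + 3/10 + 37/80 + 43/80 + 1 = 199/80 = 2.4875 bits/symbol.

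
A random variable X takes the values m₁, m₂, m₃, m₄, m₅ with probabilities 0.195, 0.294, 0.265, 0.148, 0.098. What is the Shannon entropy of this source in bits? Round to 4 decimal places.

H = −Σ pᵢ log₂ pᵢ.
−0.195·log₂(0.195) = 0.4599
−0.294·log₂(0.294) = 0.5192
−0.265·log₂(0.265) = 0.5077
−0.148·log₂(0.148) = 0.4079
−0.098·log₂(0.098) = 0.3284
Sum ≈ 2.2232 → 2.2232 bits.

2.2232 bits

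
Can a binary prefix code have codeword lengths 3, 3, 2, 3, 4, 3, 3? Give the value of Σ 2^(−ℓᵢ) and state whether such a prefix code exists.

0.9375; yes

With common denominator 2^4 = 16: Σ 2^(−ℓᵢ) = 2/16 + 2/16 + 4/16 + 2/16 + 1/16 + 2/16 + 2/16 = 15/16 = 0.9375.
Kraft's inequality requires Σ ≤ 1; here Σ = 0.9375 ≤ 1, so such a prefix code exists.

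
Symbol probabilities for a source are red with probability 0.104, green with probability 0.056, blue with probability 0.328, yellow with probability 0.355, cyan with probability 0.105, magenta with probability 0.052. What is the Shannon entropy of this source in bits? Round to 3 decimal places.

2.194 bits

H = −Σ pᵢ log₂ pᵢ.
−0.104·log₂(0.104) = 0.3396
−0.056·log₂(0.056) = 0.2329
−0.328·log₂(0.328) = 0.5275
−0.355·log₂(0.355) = 0.5304
−0.105·log₂(0.105) = 0.3414
−0.052·log₂(0.052) = 0.2218
Sum ≈ 2.1936 → 2.194 bits.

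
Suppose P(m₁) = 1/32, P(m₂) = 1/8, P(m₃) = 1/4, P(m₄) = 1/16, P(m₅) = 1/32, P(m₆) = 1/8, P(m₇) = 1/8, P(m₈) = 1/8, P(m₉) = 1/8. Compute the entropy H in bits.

Each probability is a power of 1/2, so log₂(1/p) is an integer.
H = Σ p·log₂(1/p) = 1/32·5 + 1/8·3 + 1/4·2 + 1/16·4 + 1/32·5 + 1/8·3 + 1/8·3 + 1/8·3 + 1/8·3 = 2.9375 bits.

2.9375 bits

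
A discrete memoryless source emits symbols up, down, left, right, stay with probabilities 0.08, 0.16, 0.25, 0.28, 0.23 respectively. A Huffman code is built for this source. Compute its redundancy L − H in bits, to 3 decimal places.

Entropy H = −Σ p log₂ p ≈ 2.2164 bits.
Huffman merges: 2/25+4/25→6/25; 23/100+6/25→47/100; 1/4+7/25→53/100; 47/100+53/100→1. L = 56/25 ≈ 2.2400.
L − H = 2.2400 − 2.2164 = 0.024 bits.

0.024 bits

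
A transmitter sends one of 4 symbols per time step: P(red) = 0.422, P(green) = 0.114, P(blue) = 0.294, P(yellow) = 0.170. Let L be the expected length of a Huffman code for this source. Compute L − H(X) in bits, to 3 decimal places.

Entropy H = −Σ p log₂ p ≈ 1.8362 bits.
Huffman merges: 57/500+17/100→71/250; 71/250+147/500→289/500; 211/500+289/500→1. L = 931/500 ≈ 1.8620.
L − H = 1.8620 − 1.8362 = 0.026 bits.

0.026 bits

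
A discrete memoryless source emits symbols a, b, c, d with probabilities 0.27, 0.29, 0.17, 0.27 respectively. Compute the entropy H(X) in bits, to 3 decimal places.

H = −Σ pᵢ log₂ pᵢ.
−0.27·log₂(0.27) = 0.5100
−0.29·log₂(0.29) = 0.5179
−0.17·log₂(0.17) = 0.4346
−0.27·log₂(0.27) = 0.5100
Sum ≈ 1.9725 → 1.973 bits.

1.973 bits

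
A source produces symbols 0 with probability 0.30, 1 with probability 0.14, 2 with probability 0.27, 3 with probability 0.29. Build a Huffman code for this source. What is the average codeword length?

Repeatedly combine the two least-probable nodes; the expected code length is the sum of the merged weights.
merge 7/50 + 27/100 → 41/100
merge 29/100 + 3/10 → 59/100
merge 41/100 + 59/100 → 1
L = 41/100 + 59/100 + 1 = 2 bits/symbol.

2 bits/symbol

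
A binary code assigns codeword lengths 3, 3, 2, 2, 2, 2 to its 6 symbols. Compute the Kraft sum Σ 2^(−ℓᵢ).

1.25

With common denominator 2^3 = 8: Σ 2^(−ℓᵢ) = 1/8 + 1/8 + 2/8 + 2/8 + 2/8 + 2/8 = 10/8 = 1.25.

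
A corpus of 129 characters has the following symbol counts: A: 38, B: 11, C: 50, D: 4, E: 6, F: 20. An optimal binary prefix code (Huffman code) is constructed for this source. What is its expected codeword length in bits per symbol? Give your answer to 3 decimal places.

Probabilities are the counts divided by 129.
Repeatedly combine the two least-probable nodes; the expected code length is the sum of the merged weights.
merge 4/129 + 2/43 → 10/129
merge 10/129 + 11/129 → 7/43
merge 20/129 + 7/43 → 41/129
merge 38/129 + 41/129 → 79/129
merge 50/129 + 79/129 → 1
L = 10/129 + 7/43 + 41/129 + 79/129 + 1 = 280/129 ≈ 2.171 bits/symbol.

2.171 bits/symbol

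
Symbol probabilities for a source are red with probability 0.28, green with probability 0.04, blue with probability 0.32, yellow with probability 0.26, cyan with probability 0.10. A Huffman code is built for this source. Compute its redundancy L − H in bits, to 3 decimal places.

0.077 bits

Entropy H = −Σ p log₂ p ≈ 2.0635 bits.
Huffman merges: 1/25+1/10→7/50; 7/50+13/50→2/5; 7/25+8/25→3/5; 2/5+3/5→1. L = 107/50 ≈ 2.1400.
L − H = 2.1400 − 2.0635 = 0.077 bits.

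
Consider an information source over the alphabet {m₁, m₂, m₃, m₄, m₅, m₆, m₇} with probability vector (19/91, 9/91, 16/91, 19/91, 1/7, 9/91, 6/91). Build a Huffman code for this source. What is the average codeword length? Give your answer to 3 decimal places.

Repeatedly combine the two least-probable nodes; the expected code length is the sum of the merged weights.
merge 6/91 + 9/91 → 15/91
merge 9/91 + 1/7 → 22/91
merge 15/91 + 16/91 → 31/91
merge 19/91 + 19/91 → 38/91
merge 22/91 + 31/91 → 53/91
merge 38/91 + 53/91 → 1
L = 15/91 + 22/91 + 31/91 + 38/91 + 53/91 + 1 = 250/91 ≈ 2.747 bits/symbol.

2.747 bits/symbol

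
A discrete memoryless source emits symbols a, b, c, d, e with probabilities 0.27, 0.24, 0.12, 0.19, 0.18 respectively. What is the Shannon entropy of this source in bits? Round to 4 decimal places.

2.2718 bits

H = −Σ pᵢ log₂ pᵢ.
−0.27·log₂(0.27) = 0.5100
−0.24·log₂(0.24) = 0.4941
−0.12·log₂(0.12) = 0.3671
−0.19·log₂(0.19) = 0.4552
−0.18·log₂(0.18) = 0.4453
Sum ≈ 2.2718 → 2.2718 bits.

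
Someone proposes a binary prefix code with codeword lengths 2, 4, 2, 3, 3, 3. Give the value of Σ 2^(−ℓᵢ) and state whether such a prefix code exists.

With common denominator 2^4 = 16: Σ 2^(−ℓᵢ) = 4/16 + 1/16 + 4/16 + 2/16 + 2/16 + 2/16 = 15/16 = 0.9375.
Kraft's inequality requires Σ ≤ 1; here Σ = 0.9375 ≤ 1, so such a prefix code exists.

0.9375; yes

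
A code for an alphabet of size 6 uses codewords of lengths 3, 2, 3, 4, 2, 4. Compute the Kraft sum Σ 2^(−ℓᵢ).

With common denominator 2^4 = 16: Σ 2^(−ℓᵢ) = 2/16 + 4/16 + 2/16 + 1/16 + 4/16 + 1/16 = 14/16 = 0.875.

0.875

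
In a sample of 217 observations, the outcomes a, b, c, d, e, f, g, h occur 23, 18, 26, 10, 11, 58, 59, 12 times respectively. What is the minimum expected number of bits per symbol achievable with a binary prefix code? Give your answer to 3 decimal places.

Probabilities are the counts divided by 217.
Repeatedly combine the two least-probable nodes; the expected code length is the sum of the merged weights.
merge 10/217 + 11/217 → 3/31
merge 12/217 + 18/217 → 30/217
merge 3/31 + 23/217 → 44/217
merge 26/217 + 30/217 → 8/31
merge 44/217 + 8/31 → 100/217
merge 58/217 + 59/217 → 117/217
merge 100/217 + 117/217 → 1
L = 3/31 + 30/217 + 44/217 + 8/31 + 100/217 + 117/217 + 1 = 585/217 ≈ 2.696 bits/symbol.

2.696 bits/symbol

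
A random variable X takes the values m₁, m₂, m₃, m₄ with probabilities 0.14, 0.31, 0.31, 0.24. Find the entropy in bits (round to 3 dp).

1.939 bits

H = −Σ pᵢ log₂ pᵢ.
−0.14·log₂(0.14) = 0.3971
−0.31·log₂(0.31) = 0.5238
−0.31·log₂(0.31) = 0.5238
−0.24·log₂(0.24) = 0.4941
Sum ≈ 1.9388 → 1.939 bits.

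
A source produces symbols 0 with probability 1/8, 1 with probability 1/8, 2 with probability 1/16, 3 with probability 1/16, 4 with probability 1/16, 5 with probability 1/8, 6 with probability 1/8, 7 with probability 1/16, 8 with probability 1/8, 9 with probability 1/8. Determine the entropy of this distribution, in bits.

Each probability is a power of 1/2, so log₂(1/p) is an integer.
H = Σ p·log₂(1/p) = 1/8·3 + 1/8·3 + 1/16·4 + 1/16·4 + 1/16·4 + 1/8·3 + 1/8·3 + 1/16·4 + 1/8·3 + 1/8·3 = 3.25 bits.

3.25 bits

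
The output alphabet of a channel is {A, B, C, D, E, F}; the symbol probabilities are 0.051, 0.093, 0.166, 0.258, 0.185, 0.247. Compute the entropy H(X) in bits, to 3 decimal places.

H = −Σ pᵢ log₂ pᵢ.
−0.051·log₂(0.051) = 0.2190
−0.093·log₂(0.093) = 0.3187
−0.166·log₂(0.166) = 0.4301
−0.258·log₂(0.258) = 0.5043
−0.185·log₂(0.185) = 0.4504
−0.247·log₂(0.247) = 0.4983
Sum ≈ 2.4206 → 2.421 bits.

2.421 bits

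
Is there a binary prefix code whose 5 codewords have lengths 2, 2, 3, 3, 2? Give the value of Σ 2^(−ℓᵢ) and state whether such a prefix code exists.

1; yes

With common denominator 2^3 = 8: Σ 2^(−ℓᵢ) = 2/8 + 2/8 + 1/8 + 1/8 + 2/8 = 8/8 = 1.
Kraft's inequality requires Σ ≤ 1; here Σ = 1 ≤ 1, so such a prefix code exists.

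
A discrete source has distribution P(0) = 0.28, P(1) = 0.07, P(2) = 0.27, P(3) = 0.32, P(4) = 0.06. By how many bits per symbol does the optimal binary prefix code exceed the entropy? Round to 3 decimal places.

Entropy H = −Σ p log₂ p ≈ 2.0624 bits.
Huffman merges: 3/50+7/100→13/100; 13/100+27/100→2/5; 7/25+8/25→3/5; 2/5+3/5→1. L = 213/100 ≈ 2.1300.
L − H = 2.1300 − 2.0624 = 0.068 bits.

0.068 bits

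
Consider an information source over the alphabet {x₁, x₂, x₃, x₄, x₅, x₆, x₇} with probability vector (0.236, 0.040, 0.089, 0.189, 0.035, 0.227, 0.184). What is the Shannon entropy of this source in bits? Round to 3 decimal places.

H = −Σ pᵢ log₂ pᵢ.
−0.236·log₂(0.236) = 0.4916
−0.040·log₂(0.040) = 0.1858
−0.089·log₂(0.089) = 0.3106
−0.189·log₂(0.189) = 0.4543
−0.035·log₂(0.035) = 0.1693
−0.227·log₂(0.227) = 0.4856
−0.184·log₂(0.184) = 0.4494
Sum ≈ 2.5465 → 2.547 bits.

2.547 bits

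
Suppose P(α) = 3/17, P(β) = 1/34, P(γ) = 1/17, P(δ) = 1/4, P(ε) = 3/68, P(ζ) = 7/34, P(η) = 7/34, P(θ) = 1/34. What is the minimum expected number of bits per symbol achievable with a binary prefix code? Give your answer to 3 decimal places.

Repeatedly combine the two least-probable nodes; the expected code length is the sum of the merged weights.
merge 1/34 + 1/34 → 1/17
merge 3/68 + 1/17 → 7/68
merge 1/17 + 7/68 → 11/68
merge 11/68 + 3/17 → 23/68
merge 7/34 + 7/34 → 7/17
merge 1/4 + 23/68 → 10/17
merge 7/17 + 10/17 → 1
L = 1/17 + 7/68 + 11/68 + 23/68 + 7/17 + 10/17 + 1 = 181/68 ≈ 2.662 bits/symbol.

2.662 bits/symbol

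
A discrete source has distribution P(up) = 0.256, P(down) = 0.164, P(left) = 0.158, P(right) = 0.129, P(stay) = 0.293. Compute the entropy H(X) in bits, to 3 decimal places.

H = −Σ pᵢ log₂ pᵢ.
−0.256·log₂(0.256) = 0.5032
−0.164·log₂(0.164) = 0.4278
−0.158·log₂(0.158) = 0.4206
−0.129·log₂(0.129) = 0.3811
−0.293·log₂(0.293) = 0.5189
Sum ≈ 2.2516 → 2.252 bits.

2.252 bits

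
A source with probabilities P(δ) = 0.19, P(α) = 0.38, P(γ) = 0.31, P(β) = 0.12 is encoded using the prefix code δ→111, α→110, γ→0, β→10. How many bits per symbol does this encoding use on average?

L̄ = Σ pᵢ·ℓᵢ = 0.19·3 + 0.38·3 + 0.31·1 + 0.12·2 = 2.26 bits/symbol.

2.26 bits/symbol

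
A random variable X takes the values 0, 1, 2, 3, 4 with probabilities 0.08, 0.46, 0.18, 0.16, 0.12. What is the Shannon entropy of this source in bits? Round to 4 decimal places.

2.0422 bits

H = −Σ pᵢ log₂ pᵢ.
−0.08·log₂(0.08) = 0.2915
−0.46·log₂(0.46) = 0.5153
−0.18·log₂(0.18) = 0.4453
−0.16·log₂(0.16) = 0.4230
−0.12·log₂(0.12) = 0.3671
Sum ≈ 2.0422 → 2.0422 bits.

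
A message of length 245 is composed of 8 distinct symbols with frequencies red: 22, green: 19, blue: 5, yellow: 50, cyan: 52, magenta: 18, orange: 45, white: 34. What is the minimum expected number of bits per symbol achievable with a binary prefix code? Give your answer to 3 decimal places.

2.845 bits/symbol

Probabilities are the counts divided by 245.
Repeatedly combine the two least-probable nodes; the expected code length is the sum of the merged weights.
merge 1/49 + 18/245 → 23/245
merge 19/245 + 22/245 → 41/245
merge 23/245 + 34/245 → 57/245
merge 41/245 + 9/49 → 86/245
merge 10/49 + 52/245 → 102/245
merge 57/245 + 86/245 → 143/245
merge 102/245 + 143/245 → 1
L = 23/245 + 41/245 + 57/245 + 86/245 + 102/245 + 143/245 + 1 = 697/245 ≈ 2.845 bits/symbol.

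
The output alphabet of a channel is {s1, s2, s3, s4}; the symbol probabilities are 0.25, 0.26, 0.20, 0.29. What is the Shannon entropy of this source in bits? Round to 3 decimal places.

H = −Σ pᵢ log₂ pᵢ.
−0.25·log₂(0.25) = 0.5000
−0.26·log₂(0.26) = 0.5053
−0.20·log₂(0.20) = 0.4644
−0.29·log₂(0.29) = 0.5179
Sum ≈ 1.9876 → 1.988 bits.

1.988 bits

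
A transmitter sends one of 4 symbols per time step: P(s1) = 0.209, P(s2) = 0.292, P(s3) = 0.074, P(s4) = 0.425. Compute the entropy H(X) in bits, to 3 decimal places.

H = −Σ pᵢ log₂ pᵢ.
−0.209·log₂(0.209) = 0.4720
−0.292·log₂(0.292) = 0.5186
−0.074·log₂(0.074) = 0.2780
−0.425·log₂(0.425) = 0.5246
Sum ≈ 1.7932 → 1.793 bits.

1.793 bits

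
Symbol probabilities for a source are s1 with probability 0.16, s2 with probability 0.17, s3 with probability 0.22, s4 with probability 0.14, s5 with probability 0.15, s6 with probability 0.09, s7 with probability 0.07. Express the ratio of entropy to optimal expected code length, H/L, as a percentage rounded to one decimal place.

98.4%

Entropy H = −Σ p log₂ p ≈ 2.7270 bits.
Huffman merges: 7/100+9/100→4/25; 7/50+3/20→29/100; 4/25+4/25→8/25; 17/100+11/50→39/100; 29/100+8/25→61/100; 39/100+61/100→1. L = 277/100 ≈ 2.7700.
Efficiency = H/L = 2.7270/2.7700 = 98.4%.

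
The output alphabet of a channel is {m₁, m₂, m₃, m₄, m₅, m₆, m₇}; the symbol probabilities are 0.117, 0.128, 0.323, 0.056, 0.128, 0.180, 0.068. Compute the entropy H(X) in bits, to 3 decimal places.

H = −Σ pᵢ log₂ pᵢ.
−0.117·log₂(0.117) = 0.3622
−0.128·log₂(0.128) = 0.3796
−0.323·log₂(0.323) = 0.5266
−0.056·log₂(0.056) = 0.2329
−0.128·log₂(0.128) = 0.3796
−0.180·log₂(0.180) = 0.4453
−0.068·log₂(0.068) = 0.2637
Sum ≈ 2.5899 → 2.590 bits.

2.590 bits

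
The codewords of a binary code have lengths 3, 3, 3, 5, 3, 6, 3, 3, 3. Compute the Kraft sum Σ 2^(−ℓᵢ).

With common denominator 2^6 = 64: Σ 2^(−ℓᵢ) = 8/64 + 8/64 + 8/64 + 2/64 + 8/64 + 1/64 + 8/64 + 8/64 + 8/64 = 59/64 = 0.921875.

0.921875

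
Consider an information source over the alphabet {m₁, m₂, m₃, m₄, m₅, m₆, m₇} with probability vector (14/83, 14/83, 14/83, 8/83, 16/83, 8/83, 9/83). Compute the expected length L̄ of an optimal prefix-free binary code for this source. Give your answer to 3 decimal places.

2.807 bits/symbol

Repeatedly combine the two least-probable nodes; the expected code length is the sum of the merged weights.
merge 8/83 + 8/83 → 16/83
merge 9/83 + 14/83 → 23/83
merge 14/83 + 14/83 → 28/83
merge 16/83 + 16/83 → 32/83
merge 23/83 + 28/83 → 51/83
merge 32/83 + 51/83 → 1
L = 16/83 + 23/83 + 28/83 + 32/83 + 51/83 + 1 = 233/83 ≈ 2.807 bits/symbol.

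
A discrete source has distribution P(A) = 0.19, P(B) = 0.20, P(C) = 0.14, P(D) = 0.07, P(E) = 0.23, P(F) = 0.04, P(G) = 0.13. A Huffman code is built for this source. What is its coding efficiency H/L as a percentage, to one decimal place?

Entropy H = −Σ p log₂ p ≈ 2.6413 bits.
Huffman merges: 1/25+7/100→11/100; 11/100+13/100→6/25; 7/50+19/100→33/100; 1/5+23/100→43/100; 6/25+33/100→57/100; 43/100+57/100→1. L = 67/25 ≈ 2.6800.
Efficiency = H/L = 2.6413/2.6800 = 98.6%.

98.6%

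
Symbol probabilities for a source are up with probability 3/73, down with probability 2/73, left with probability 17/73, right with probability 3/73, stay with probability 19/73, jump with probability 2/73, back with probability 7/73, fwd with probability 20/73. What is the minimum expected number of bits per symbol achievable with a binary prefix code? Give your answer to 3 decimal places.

2.507 bits/symbol

Repeatedly combine the two least-probable nodes; the expected code length is the sum of the merged weights.
merge 2/73 + 2/73 → 4/73
merge 3/73 + 3/73 → 6/73
merge 4/73 + 6/73 → 10/73
merge 7/73 + 10/73 → 17/73
merge 17/73 + 17/73 → 34/73
merge 19/73 + 20/73 → 39/73
merge 34/73 + 39/73 → 1
L = 4/73 + 6/73 + 10/73 + 17/73 + 34/73 + 39/73 + 1 = 183/73 ≈ 2.507 bits/symbol.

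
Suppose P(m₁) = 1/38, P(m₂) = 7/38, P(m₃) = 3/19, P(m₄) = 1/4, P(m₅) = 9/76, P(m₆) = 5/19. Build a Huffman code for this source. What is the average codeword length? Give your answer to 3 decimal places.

2.447 bits/symbol

Repeatedly combine the two least-probable nodes; the expected code length is the sum of the merged weights.
merge 1/38 + 9/76 → 11/76
merge 11/76 + 3/19 → 23/76
merge 7/38 + 1/4 → 33/76
merge 5/19 + 23/76 → 43/76
merge 33/76 + 43/76 → 1
L = 11/76 + 23/76 + 33/76 + 43/76 + 1 = 93/38 ≈ 2.447 bits/symbol.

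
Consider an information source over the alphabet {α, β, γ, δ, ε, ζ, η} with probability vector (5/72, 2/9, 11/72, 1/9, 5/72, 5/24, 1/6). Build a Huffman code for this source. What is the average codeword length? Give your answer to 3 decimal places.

Repeatedly combine the two least-probable nodes; the expected code length is the sum of the merged weights.
merge 5/72 + 5/72 → 5/36
merge 1/9 + 5/36 → 1/4
merge 11/72 + 1/6 → 23/72
merge 5/24 + 2/9 → 31/72
merge 1/4 + 23/72 → 41/72
merge 31/72 + 41/72 → 1
L = 5/36 + 1/4 + 23/72 + 31/72 + 41/72 + 1 = 65/24 ≈ 2.708 bits/symbol.

2.708 bits/symbol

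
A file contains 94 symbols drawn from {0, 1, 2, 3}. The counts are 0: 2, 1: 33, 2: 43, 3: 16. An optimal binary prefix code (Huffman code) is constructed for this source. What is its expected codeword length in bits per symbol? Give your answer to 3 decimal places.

Probabilities are the counts divided by 94.
Repeatedly combine the two least-probable nodes; the expected code length is the sum of the merged weights.
merge 1/47 + 8/47 → 9/47
merge 9/47 + 33/94 → 51/94
merge 43/94 + 51/94 → 1
L = 9/47 + 51/94 + 1 = 163/94 ≈ 1.734 bits/symbol.

1.734 bits/symbol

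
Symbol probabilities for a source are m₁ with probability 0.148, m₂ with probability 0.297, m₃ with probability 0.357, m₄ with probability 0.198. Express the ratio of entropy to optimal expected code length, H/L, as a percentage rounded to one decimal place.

Entropy H = −Σ p log₂ p ≈ 1.9212 bits.
Huffman merges: 37/250+99/500→173/500; 297/1000+173/500→643/1000; 357/1000+643/1000→1. L = 1989/1000 ≈ 1.9890.
Efficiency = H/L = 1.9212/1.9890 = 96.6%.

96.6%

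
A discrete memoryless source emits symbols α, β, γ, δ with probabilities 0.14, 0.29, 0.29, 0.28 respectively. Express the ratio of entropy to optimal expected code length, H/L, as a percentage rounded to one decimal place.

Entropy H = −Σ p log₂ p ≈ 1.9471 bits.
Huffman merges: 7/50+7/25→21/50; 29/100+29/100→29/50; 21/50+29/50→1. L = 2 ≈ 2.0000.
Efficiency = H/L = 1.9471/2.0000 = 97.4%.

97.4%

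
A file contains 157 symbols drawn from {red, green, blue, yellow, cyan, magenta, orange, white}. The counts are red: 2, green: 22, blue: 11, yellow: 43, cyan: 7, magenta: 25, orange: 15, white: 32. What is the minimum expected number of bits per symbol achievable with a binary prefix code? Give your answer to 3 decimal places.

Probabilities are the counts divided by 157.
Repeatedly combine the two least-probable nodes; the expected code length is the sum of the merged weights.
merge 2/157 + 7/157 → 9/157
merge 9/157 + 11/157 → 20/157
merge 15/157 + 20/157 → 35/157
merge 22/157 + 25/157 → 47/157
merge 32/157 + 35/157 → 67/157
merge 43/157 + 47/157 → 90/157
merge 67/157 + 90/157 → 1
L = 9/157 + 20/157 + 35/157 + 47/157 + 67/157 + 90/157 + 1 = 425/157 ≈ 2.707 bits/symbol.

2.707 bits/symbol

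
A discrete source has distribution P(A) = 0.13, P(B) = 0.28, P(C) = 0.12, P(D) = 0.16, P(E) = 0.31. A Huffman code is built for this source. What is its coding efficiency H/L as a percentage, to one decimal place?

Entropy H = −Σ p log₂ p ≈ 2.2107 bits.
Huffman merges: 3/25+13/100→1/4; 4/25+1/4→41/100; 7/25+31/100→59/100; 41/100+59/100→1. L = 9/4 ≈ 2.2500.
Efficiency = H/L = 2.2107/2.2500 = 98.3%.

98.3%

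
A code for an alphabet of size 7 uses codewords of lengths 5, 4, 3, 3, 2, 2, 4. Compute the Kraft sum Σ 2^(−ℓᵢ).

0.90625

With common denominator 2^5 = 32: Σ 2^(−ℓᵢ) = 1/32 + 2/32 + 4/32 + 4/32 + 8/32 + 8/32 + 2/32 = 29/32 = 0.90625.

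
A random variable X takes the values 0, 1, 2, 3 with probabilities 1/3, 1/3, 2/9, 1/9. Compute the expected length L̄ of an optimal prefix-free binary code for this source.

2 bits/symbol

Repeatedly combine the two least-probable nodes; the expected code length is the sum of the merged weights.
merge 1/9 + 2/9 → 1/3
merge 1/3 + 1/3 → 2/3
merge 1/3 + 2/3 → 1
L = 1/3 + 2/3 + 1 = 2 bits/symbol.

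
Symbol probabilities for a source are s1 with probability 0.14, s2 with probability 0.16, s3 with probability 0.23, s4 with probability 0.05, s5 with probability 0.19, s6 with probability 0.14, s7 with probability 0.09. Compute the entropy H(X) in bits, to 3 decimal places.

H = −Σ pᵢ log₂ pᵢ.
−0.14·log₂(0.14) = 0.3971
−0.16·log₂(0.16) = 0.4230
−0.23·log₂(0.23) = 0.4877
−0.05·log₂(0.05) = 0.2161
−0.19·log₂(0.19) = 0.4552
−0.14·log₂(0.14) = 0.3971
−0.09·log₂(0.09) = 0.3127
Sum ≈ 2.6889 → 2.689 bits.

2.689 bits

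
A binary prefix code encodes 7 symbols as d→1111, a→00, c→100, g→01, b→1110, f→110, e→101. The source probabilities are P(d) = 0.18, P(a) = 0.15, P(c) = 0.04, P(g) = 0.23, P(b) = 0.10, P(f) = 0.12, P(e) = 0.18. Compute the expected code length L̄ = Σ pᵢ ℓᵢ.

L̄ = Σ pᵢ·ℓᵢ = 0.18·4 + 0.15·2 + 0.04·3 + 0.23·2 + 0.10·4 + 0.12·3 + 0.18·3 = 2.9 bits/symbol.

2.9 bits/symbol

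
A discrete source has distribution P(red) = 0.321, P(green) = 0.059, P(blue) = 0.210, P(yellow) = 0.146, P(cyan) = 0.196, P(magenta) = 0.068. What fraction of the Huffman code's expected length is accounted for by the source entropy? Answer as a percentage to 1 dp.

98.7%

Entropy H = −Σ p log₂ p ≈ 2.3698 bits.
Huffman merges: 59/1000+17/250→127/1000; 127/1000+73/500→273/1000; 49/250+21/100→203/500; 273/1000+321/1000→297/500; 203/500+297/500→1. L = 12/5 ≈ 2.4000.
Efficiency = H/L = 2.3698/2.4000 = 98.7%.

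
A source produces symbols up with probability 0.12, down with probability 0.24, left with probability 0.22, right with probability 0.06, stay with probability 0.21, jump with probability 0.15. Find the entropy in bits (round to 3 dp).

H = −Σ pᵢ log₂ pᵢ.
−0.12·log₂(0.12) = 0.3671
−0.24·log₂(0.24) = 0.4941
−0.22·log₂(0.22) = 0.4806
−0.06·log₂(0.06) = 0.2435
−0.21·log₂(0.21) = 0.4728
−0.15·log₂(0.15) = 0.4105
Sum ≈ 2.4687 → 2.469 bits.

2.469 bits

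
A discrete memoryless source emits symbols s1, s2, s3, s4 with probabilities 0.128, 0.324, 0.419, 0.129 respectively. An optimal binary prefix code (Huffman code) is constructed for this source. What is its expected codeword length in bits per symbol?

1.838 bits/symbol

Repeatedly combine the two least-probable nodes; the expected code length is the sum of the merged weights.
merge 16/125 + 129/1000 → 257/1000
merge 257/1000 + 81/250 → 581/1000
merge 419/1000 + 581/1000 → 1
L = 257/1000 + 581/1000 + 1 = 919/500 = 1.838 bits/symbol.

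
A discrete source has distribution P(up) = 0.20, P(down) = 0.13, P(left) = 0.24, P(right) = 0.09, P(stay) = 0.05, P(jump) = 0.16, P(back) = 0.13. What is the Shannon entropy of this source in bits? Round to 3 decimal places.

H = −Σ pᵢ log₂ pᵢ.
−0.20·log₂(0.20) = 0.4644
−0.13·log₂(0.13) = 0.3826
−0.24·log₂(0.24) = 0.4941
−0.09·log₂(0.09) = 0.3127
−0.05·log₂(0.05) = 0.2161
−0.16·log₂(0.16) = 0.4230
−0.13·log₂(0.13) = 0.3826
Sum ≈ 2.6756 → 2.676 bits.

2.676 bits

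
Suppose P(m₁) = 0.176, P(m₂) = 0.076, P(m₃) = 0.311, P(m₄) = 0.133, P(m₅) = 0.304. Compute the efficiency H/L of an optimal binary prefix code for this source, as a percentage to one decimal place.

97.6%

Entropy H = −Σ p log₂ p ≈ 2.1570 bits.
Huffman merges: 19/250+133/1000→209/1000; 22/125+209/1000→77/200; 38/125+311/1000→123/200; 77/200+123/200→1. L = 2209/1000 ≈ 2.2090.
Efficiency = H/L = 2.1570/2.2090 = 97.6%.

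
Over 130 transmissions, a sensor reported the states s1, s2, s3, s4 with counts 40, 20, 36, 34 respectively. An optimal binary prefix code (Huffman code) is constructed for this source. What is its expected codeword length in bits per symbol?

Probabilities are the counts divided by 130.
Repeatedly combine the two least-probable nodes; the expected code length is the sum of the merged weights.
merge 2/13 + 17/65 → 27/65
merge 18/65 + 4/13 → 38/65
merge 27/65 + 38/65 → 1
L = 27/65 + 38/65 + 1 = 2 bits/symbol.

2 bits/symbol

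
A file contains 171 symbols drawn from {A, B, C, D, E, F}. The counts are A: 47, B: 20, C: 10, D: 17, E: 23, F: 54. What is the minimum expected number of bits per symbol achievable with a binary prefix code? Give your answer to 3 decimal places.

2.409 bits/symbol

Probabilities are the counts divided by 171.
Repeatedly combine the two least-probable nodes; the expected code length is the sum of the merged weights.
merge 10/171 + 17/171 → 3/19
merge 20/171 + 23/171 → 43/171
merge 3/19 + 43/171 → 70/171
merge 47/171 + 6/19 → 101/171
merge 70/171 + 101/171 → 1
L = 3/19 + 43/171 + 70/171 + 101/171 + 1 = 412/171 ≈ 2.409 bits/symbol.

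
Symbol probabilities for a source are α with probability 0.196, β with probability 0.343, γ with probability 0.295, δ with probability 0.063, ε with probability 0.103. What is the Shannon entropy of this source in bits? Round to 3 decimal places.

2.099 bits

H = −Σ pᵢ log₂ pᵢ.
−0.196·log₂(0.196) = 0.4608
−0.343·log₂(0.343) = 0.5295
−0.295·log₂(0.295) = 0.5196
−0.063·log₂(0.063) = 0.2513
−0.103·log₂(0.103) = 0.3378
Sum ≈ 2.0989 → 2.099 bits.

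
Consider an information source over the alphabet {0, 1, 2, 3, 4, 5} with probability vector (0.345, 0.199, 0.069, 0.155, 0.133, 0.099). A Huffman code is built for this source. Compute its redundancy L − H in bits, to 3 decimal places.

Entropy H = −Σ p log₂ p ≈ 2.3936 bits.
Huffman merges: 69/1000+99/1000→21/125; 133/1000+31/200→36/125; 21/125+199/1000→367/1000; 36/125+69/200→633/1000; 367/1000+633/1000→1. L = 307/125 ≈ 2.4560.
L − H = 2.4560 − 2.3936 = 0.062 bits.

0.062 bits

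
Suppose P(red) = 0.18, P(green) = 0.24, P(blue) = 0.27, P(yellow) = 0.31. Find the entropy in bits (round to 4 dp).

1.9733 bits

H = −Σ pᵢ log₂ pᵢ.
−0.18·log₂(0.18) = 0.4453
−0.24·log₂(0.24) = 0.4941
−0.27·log₂(0.27) = 0.5100
−0.31·log₂(0.31) = 0.5238
Sum ≈ 1.9733 → 1.9733 bits.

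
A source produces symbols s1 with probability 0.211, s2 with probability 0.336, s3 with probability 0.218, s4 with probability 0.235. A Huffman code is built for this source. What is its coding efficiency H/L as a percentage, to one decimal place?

Entropy H = −Σ p log₂ p ≈ 1.9724 bits.
Huffman merges: 211/1000+109/500→429/1000; 47/200+42/125→571/1000; 429/1000+571/1000→1. L = 2 ≈ 2.0000.
Efficiency = H/L = 1.9724/2.0000 = 98.6%.

98.6%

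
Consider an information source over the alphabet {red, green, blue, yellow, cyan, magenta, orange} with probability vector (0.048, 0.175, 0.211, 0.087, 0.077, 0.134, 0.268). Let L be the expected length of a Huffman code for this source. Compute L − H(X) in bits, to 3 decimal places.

Entropy H = −Σ p log₂ p ≈ 2.6129 bits.
Huffman merges: 6/125+77/1000→1/8; 87/1000+1/8→53/250; 67/500+7/40→309/1000; 211/1000+53/250→423/1000; 67/250+309/1000→577/1000; 423/1000+577/1000→1. L = 1323/500 ≈ 2.6460.
L − H = 2.6460 − 2.6129 = 0.033 bits.

0.033 bits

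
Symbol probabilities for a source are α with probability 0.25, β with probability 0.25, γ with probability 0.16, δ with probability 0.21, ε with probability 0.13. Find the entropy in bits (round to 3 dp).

H = −Σ pᵢ log₂ pᵢ.
−0.25·log₂(0.25) = 0.5000
−0.25·log₂(0.25) = 0.5000
−0.16·log₂(0.16) = 0.4230
−0.21·log₂(0.21) = 0.4728
−0.13·log₂(0.13) = 0.3826
Sum ≈ 2.2785 → 2.278 bits.

2.278 bits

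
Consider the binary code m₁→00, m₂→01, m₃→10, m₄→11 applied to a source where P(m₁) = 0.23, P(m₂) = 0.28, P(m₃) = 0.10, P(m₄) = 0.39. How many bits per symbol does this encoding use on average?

2 bits/symbol

L̄ = Σ pᵢ·ℓᵢ = 0.23·2 + 0.28·2 + 0.10·2 + 0.39·2 = 2 bits/symbol.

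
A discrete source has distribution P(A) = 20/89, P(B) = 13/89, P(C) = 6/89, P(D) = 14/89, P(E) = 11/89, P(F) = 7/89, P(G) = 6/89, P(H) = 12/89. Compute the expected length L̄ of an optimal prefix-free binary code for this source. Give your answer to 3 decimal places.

2.910 bits/symbol

Repeatedly combine the two least-probable nodes; the expected code length is the sum of the merged weights.
merge 6/89 + 6/89 → 12/89
merge 7/89 + 11/89 → 18/89
merge 12/89 + 12/89 → 24/89
merge 13/89 + 14/89 → 27/89
merge 18/89 + 20/89 → 38/89
merge 24/89 + 27/89 → 51/89
merge 38/89 + 51/89 → 1
L = 12/89 + 18/89 + 24/89 + 27/89 + 38/89 + 51/89 + 1 = 259/89 ≈ 2.910 bits/symbol.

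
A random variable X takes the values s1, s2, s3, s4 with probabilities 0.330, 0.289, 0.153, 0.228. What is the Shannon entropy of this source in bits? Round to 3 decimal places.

1.946 bits

H = −Σ pᵢ log₂ pᵢ.
−0.330·log₂(0.330) = 0.5278
−0.289·log₂(0.289) = 0.5176
−0.153·log₂(0.153) = 0.4144
−0.228·log₂(0.228) = 0.4863
Sum ≈ 1.9461 → 1.946 bits.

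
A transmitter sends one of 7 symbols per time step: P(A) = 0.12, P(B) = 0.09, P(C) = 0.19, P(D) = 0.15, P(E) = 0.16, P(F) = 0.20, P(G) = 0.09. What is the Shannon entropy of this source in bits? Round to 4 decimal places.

H = −Σ pᵢ log₂ pᵢ.
−0.12·log₂(0.12) = 0.3671
−0.09·log₂(0.09) = 0.3127
−0.19·log₂(0.19) = 0.4552
−0.15·log₂(0.15) = 0.4105
−0.16·log₂(0.16) = 0.4230
−0.20·log₂(0.20) = 0.4644
−0.09·log₂(0.09) = 0.3127
Sum ≈ 2.7455 → 2.7455 bits.

2.7455 bits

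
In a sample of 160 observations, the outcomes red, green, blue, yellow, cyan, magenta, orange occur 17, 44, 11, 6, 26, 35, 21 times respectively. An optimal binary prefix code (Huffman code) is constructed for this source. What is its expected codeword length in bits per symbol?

Probabilities are the counts divided by 160.
Repeatedly combine the two least-probable nodes; the expected code length is the sum of the merged weights.
merge 3/80 + 11/160 → 17/160
merge 17/160 + 17/160 → 17/80
merge 21/160 + 13/80 → 47/160
merge 17/80 + 7/32 → 69/160
merge 11/40 + 47/160 → 91/160
merge 69/160 + 91/160 → 1
L = 17/160 + 17/80 + 47/160 + 69/160 + 91/160 + 1 = 209/80 = 2.6125 bits/symbol.

2.6125 bits/symbol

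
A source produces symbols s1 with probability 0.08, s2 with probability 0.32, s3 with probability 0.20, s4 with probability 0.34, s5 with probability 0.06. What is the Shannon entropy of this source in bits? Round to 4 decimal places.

2.0546 bits

H = −Σ pᵢ log₂ pᵢ.
−0.08·log₂(0.08) = 0.2915
−0.32·log₂(0.32) = 0.5260
−0.20·log₂(0.20) = 0.4644
−0.34·log₂(0.34) = 0.5292
−0.06·log₂(0.06) = 0.2435
Sum ≈ 2.0546 → 2.0546 bits.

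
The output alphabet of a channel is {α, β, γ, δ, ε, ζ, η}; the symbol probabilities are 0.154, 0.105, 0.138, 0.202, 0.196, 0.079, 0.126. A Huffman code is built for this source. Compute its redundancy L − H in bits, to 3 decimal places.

Entropy H = −Σ p log₂ p ≈ 2.7441 bits.
Huffman merges: 79/1000+21/200→23/125; 63/500+69/500→33/125; 77/500+23/125→169/500; 49/250+101/500→199/500; 33/125+169/500→301/500; 199/500+301/500→1. L = 1393/500 ≈ 2.7860.
L − H = 2.7860 − 2.7441 = 0.042 bits.

0.042 bits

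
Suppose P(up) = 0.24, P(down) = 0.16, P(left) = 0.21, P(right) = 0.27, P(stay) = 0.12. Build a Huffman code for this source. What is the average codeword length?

2.28 bits/symbol

Repeatedly combine the two least-probable nodes; the expected code length is the sum of the merged weights.
merge 3/25 + 4/25 → 7/25
merge 21/100 + 6/25 → 9/20
merge 27/100 + 7/25 → 11/20
merge 9/20 + 11/20 → 1
L = 7/25 + 9/20 + 11/20 + 1 = 57/25 = 2.28 bits/symbol.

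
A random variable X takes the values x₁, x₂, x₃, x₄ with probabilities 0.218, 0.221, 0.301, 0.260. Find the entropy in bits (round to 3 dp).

H = −Σ pᵢ log₂ pᵢ.
−0.218·log₂(0.218) = 0.4791
−0.221·log₂(0.221) = 0.4813
−0.301·log₂(0.301) = 0.5214
−0.260·log₂(0.260) = 0.5053
Sum ≈ 1.9871 → 1.987 bits.

1.987 bits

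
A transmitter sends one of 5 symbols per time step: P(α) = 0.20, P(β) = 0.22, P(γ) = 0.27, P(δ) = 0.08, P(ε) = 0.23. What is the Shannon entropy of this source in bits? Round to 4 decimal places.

2.2342 bits

H = −Σ pᵢ log₂ pᵢ.
−0.20·log₂(0.20) = 0.4644
−0.22·log₂(0.22) = 0.4806
−0.27·log₂(0.27) = 0.5100
−0.08·log₂(0.08) = 0.2915
−0.23·log₂(0.23) = 0.4877
Sum ≈ 2.2342 → 2.2342 bits.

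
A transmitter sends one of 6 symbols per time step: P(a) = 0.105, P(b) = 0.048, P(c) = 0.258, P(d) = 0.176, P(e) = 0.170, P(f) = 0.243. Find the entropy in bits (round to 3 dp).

2.428 bits

H = −Σ pᵢ log₂ pᵢ.
−0.105·log₂(0.105) = 0.3414
−0.048·log₂(0.048) = 0.2103
−0.258·log₂(0.258) = 0.5043
−0.176·log₂(0.176) = 0.4411
−0.170·log₂(0.170) = 0.4346
−0.243·log₂(0.243) = 0.4960
Sum ≈ 2.4276 → 2.428 bits.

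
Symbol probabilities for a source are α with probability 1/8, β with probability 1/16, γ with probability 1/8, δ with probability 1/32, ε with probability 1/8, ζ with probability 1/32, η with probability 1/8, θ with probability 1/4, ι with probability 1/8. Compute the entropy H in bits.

2.9375 bits

Each probability is a power of 1/2, so log₂(1/p) is an integer.
H = Σ p·log₂(1/p) = 1/8·3 + 1/16·4 + 1/8·3 + 1/32·5 + 1/8·3 + 1/32·5 + 1/8·3 + 1/4·2 + 1/8·3 = 2.9375 bits.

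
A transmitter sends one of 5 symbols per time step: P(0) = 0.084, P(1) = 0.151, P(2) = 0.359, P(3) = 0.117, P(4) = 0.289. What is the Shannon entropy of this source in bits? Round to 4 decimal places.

2.1223 bits

H = −Σ pᵢ log₂ pᵢ.
−0.084·log₂(0.084) = 0.3002
−0.151·log₂(0.151) = 0.4118
−0.359·log₂(0.359) = 0.5306
−0.117·log₂(0.117) = 0.3622
−0.289·log₂(0.289) = 0.5176
Sum ≈ 2.1223 → 2.1223 bits.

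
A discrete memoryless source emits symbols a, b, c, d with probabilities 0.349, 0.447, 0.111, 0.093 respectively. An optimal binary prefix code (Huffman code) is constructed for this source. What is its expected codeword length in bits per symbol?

Repeatedly combine the two least-probable nodes; the expected code length is the sum of the merged weights.
merge 93/1000 + 111/1000 → 51/250
merge 51/250 + 349/1000 → 553/1000
merge 447/1000 + 553/1000 → 1
L = 51/250 + 553/1000 + 1 = 1757/1000 = 1.757 bits/symbol.

1.757 bits/symbol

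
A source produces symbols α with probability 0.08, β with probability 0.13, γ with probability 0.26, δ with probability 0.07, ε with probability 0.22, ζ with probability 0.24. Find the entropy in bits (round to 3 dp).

H = −Σ pᵢ log₂ pᵢ.
−0.08·log₂(0.08) = 0.2915
−0.13·log₂(0.13) = 0.3826
−0.26·log₂(0.26) = 0.5053
−0.07·log₂(0.07) = 0.2686
−0.22·log₂(0.22) = 0.4806
−0.24·log₂(0.24) = 0.4941
Sum ≈ 2.4227 → 2.423 bits.

2.423 bits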